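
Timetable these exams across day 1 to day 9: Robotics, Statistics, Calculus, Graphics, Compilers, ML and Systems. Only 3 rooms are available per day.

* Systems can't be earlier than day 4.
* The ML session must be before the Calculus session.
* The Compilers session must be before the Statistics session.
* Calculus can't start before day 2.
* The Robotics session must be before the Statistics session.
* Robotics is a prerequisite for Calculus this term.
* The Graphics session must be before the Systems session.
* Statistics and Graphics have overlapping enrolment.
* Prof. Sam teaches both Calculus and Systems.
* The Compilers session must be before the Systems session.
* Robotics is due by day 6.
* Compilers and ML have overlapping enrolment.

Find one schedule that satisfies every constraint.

Statistics in day 3; Graphics in day 1; Compilers in day 2; ML in day 1; Systems in day 4; Robotics in day 1; Calculus in day 2

Checking: Robotics(day 1) before Statistics(day 3); Robotics(day 1) before Calculus(day 2); Compilers(day 2) before Statistics(day 3); Compilers(day 2) before Systems(day 4); ML(day 1) before Calculus(day 2); Graphics(day 1) before Systems(day 4); Calculus(day 2) != Systems(day 4); Compilers(day 2) != ML(day 1); Statistics(day 3) != Graphics(day 1); Calculus=day 2 in [day 2,day 9]; Robotics=day 1 in [day 1,day 6]; Systems=day 4 in [day 4,day 9]; max 3 per day (cap 3).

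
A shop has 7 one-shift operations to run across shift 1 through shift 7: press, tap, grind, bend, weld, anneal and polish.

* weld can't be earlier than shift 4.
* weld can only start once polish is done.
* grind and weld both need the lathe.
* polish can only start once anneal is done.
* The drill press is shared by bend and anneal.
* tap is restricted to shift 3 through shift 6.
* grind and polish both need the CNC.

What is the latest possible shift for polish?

shift 6

Precedence pushes polish to at least shift 2; downstream work caps polish at shift 6.
polish at shift 6 is achievable: bend=shift 2, anneal=shift 1, press=shift 1, tap=shift 3, grind=shift 1, polish=shift 6, weld=shift 7.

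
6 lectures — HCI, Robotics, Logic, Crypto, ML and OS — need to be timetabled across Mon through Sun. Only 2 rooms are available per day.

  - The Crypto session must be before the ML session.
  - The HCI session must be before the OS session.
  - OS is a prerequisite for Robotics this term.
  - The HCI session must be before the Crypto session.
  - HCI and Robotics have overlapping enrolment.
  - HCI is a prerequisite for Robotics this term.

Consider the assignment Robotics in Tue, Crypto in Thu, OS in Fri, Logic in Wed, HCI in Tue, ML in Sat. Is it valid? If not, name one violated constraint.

Invalid. HCI and Robotics have overlapping enrolment.

Only 2 rooms are available per day — holds.
The HCI session must be before the Crypto session — holds.
OS is a prerequisite for Robotics this term — violated.
HCI is a prerequisite for Robotics this term — violated.
HCI and Robotics have overlapping enrolment — violated.
The Crypto session must be before the ML session — holds.
The HCI session must be before the OS session — holds.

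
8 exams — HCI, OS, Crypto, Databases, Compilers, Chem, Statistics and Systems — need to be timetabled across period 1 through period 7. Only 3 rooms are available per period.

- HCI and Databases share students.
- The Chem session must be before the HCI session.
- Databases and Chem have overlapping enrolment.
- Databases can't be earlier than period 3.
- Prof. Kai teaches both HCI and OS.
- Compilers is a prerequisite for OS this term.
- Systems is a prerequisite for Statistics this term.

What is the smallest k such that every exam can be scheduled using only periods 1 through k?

The precedence chain requires at least 2 distinct periods.
With at most 3 per period and 8 exams, at least 3 periods are needed.
Databases can't be placed before period 3, so the schedule must run through at least period 3.
3 works (last occupied period: period 3): for example Compilers=period 1, Statistics=period 2, OS=period 3, Systems=period 1, Databases=period 3, HCI=period 2, Crypto=period 2, Chem=period 1.

3 periods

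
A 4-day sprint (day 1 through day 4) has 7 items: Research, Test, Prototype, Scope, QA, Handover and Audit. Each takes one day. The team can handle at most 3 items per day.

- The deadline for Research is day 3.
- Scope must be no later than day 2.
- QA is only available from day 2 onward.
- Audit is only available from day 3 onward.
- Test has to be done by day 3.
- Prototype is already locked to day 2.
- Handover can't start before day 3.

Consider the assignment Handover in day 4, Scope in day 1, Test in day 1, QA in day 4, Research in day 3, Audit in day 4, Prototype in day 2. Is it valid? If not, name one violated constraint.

Audit is only available from day 3 onward — holds.
QA is only available from day 2 onward — holds.
Handover can't start before day 3 — holds.
The team can handle at most 3 items per day — holds.
Prototype is already locked to day 2 — holds.
Scope must be no later than day 2 — holds.
The deadline for Research is day 3 — holds.
Test has to be done by day 3 — holds.

Yes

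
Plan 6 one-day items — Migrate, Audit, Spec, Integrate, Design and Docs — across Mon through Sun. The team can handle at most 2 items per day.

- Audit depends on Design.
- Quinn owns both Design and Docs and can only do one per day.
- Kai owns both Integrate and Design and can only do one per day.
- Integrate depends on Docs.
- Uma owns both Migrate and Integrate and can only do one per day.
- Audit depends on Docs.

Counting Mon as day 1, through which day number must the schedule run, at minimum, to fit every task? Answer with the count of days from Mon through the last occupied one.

The precedence chain requires at least 2 distinct days.
With at most 2 per day and 6 tasks, at least 3 days are needed.
3 works (last occupied day: Wed): for example Spec in Tue, Docs in Mon, Audit in Wed, Design in Tue, Integrate in Wed, Migrate in Mon.

3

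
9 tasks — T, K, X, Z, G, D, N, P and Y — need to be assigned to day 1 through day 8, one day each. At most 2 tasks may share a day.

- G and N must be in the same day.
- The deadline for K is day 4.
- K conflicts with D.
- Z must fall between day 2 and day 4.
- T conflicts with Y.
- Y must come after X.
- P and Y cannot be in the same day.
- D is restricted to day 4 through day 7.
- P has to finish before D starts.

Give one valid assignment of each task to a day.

Z -> day 2; D -> day 4; P -> day 2; Y -> day 3; X -> day 1; G -> day 5; N -> day 5; K -> day 1; T -> day 4

Checking: P(day 2) before D(day 4); X(day 1) before Y(day 3); K(day 1) != D(day 4); T(day 4) != Y(day 3); P(day 2) != Y(day 3); G = N = day 5; K=day 1 in [day 1,day 4]; Z=day 2 in [day 2,day 4]; D=day 4 in [day 4,day 7]; max 2 per day (cap 2).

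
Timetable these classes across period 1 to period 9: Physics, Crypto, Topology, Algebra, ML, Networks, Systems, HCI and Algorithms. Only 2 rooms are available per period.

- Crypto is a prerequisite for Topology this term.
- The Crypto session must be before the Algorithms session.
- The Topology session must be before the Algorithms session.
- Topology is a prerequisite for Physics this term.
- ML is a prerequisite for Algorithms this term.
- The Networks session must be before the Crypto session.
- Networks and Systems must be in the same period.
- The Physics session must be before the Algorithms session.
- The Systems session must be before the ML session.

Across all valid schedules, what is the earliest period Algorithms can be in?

Precedence pushes Algorithms to at least period 5.
Algorithms at period 5 is achievable: Algorithms=period 5, ML=period 2, Networks=period 1, Crypto=period 2, Physics=period 4, Algebra=period 3, Topology=period 3, Systems=period 1, HCI=period 4.

period 5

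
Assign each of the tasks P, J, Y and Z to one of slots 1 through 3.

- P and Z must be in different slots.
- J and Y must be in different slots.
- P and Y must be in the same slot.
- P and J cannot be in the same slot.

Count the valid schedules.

12

Splitting on P: it can be 1 (4), 2 (4), 3 (4). Listing each branch's schedules as (J, Y, Z):
P=1: (2,1,2) (2,1,3) (3,1,2) (3,1,3) — 4.
P=2: (1,2,1) (1,2,3) (3,2,1) (3,2,3) — 4.
P=3: (1,3,1) (1,3,2) (2,3,1) (2,3,2) — 4.
Summing: 4 + 4 + 4 = 12.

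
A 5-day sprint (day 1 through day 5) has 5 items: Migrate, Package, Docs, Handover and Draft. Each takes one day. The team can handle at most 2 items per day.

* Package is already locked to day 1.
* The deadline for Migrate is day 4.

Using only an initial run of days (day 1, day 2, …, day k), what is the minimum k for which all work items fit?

With at most 2 per day and 5 work items, at least 3 days are needed.
3 works (last occupied day: day 3): for example Docs in day 2; Package in day 1; Draft in day 3; Handover in day 2; Migrate in day 1.

3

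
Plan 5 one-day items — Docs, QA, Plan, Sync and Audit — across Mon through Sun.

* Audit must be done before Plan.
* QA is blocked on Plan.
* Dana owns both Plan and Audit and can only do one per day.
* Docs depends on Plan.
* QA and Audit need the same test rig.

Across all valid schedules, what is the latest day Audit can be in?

Downstream work caps Audit at Fri.
Audit at Fri is achievable: Plan in Sat, Docs in Sun, QA in Sun, Sync in Mon, Audit in Fri.

Fri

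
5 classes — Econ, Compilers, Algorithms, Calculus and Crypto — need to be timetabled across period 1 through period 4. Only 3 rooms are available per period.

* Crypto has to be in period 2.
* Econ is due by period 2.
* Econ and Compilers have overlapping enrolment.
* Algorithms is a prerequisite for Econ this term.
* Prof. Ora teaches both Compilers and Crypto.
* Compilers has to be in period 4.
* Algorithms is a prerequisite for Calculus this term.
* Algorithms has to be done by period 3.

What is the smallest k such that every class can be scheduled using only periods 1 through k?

4 periods

The precedence chain requires at least 2 distinct periods.
With at most 3 per period and 5 classes, at least 2 periods are needed.
Compilers can't be placed before period 4, so the schedule must run through at least period 4.
4 works (last occupied period: period 4): for example Calculus -> period 2, Crypto -> period 2, Compilers -> period 4, Algorithms -> period 1, Econ -> period 2.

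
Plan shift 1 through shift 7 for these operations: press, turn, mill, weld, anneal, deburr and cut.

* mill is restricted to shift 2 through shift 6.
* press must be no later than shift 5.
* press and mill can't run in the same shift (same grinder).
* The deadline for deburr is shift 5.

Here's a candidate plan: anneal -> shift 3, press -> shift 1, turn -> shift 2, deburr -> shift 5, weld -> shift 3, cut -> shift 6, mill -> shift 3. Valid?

Yes

mill is restricted to shift 2 through shift 6 — holds.
press must be no later than shift 5 — holds.
The deadline for deburr is shift 5 — holds.
press and mill can't run in the same shift (same grinder) — holds.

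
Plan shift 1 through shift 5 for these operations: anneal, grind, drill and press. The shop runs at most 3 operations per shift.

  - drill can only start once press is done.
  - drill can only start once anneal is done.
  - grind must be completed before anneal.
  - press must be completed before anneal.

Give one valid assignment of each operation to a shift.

drill -> shift 3; press -> shift 1; grind -> shift 1; anneal -> shift 2

Checking: anneal(shift 2) before drill(shift 3); press(shift 1) before drill(shift 3); grind(shift 1) before anneal(shift 2); press(shift 1) before anneal(shift 2); max 2 per shift (cap 3).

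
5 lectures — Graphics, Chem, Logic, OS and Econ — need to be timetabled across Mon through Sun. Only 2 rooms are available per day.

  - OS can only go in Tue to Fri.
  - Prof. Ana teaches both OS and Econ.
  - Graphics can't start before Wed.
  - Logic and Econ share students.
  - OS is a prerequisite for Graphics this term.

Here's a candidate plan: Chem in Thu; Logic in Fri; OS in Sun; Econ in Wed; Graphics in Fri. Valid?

No. OS is a prerequisite for Graphics this term is not satisfied.

Logic and Econ share students — holds.
OS can only go in Tue to Fri — violated.
Graphics can't start before Wed — holds.
OS is a prerequisite for Graphics this term — violated.
Only 2 rooms are available per day — holds.
Prof. Ana teaches both OS and Econ — holds.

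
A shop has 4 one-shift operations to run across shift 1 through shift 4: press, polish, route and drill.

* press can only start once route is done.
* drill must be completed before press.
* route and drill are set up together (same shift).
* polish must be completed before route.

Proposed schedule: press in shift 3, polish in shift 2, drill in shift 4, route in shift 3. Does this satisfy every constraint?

press can only start once route is done — violated.
polish must be completed before route — holds.
route and drill are set up together (same shift) — violated.
drill must be completed before press — violated.

Invalid. drill must be completed before press.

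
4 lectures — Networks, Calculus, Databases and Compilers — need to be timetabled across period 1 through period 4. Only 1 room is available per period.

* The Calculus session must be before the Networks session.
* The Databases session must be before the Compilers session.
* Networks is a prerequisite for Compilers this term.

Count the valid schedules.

Enumerating: Calculus -> period 1, Compilers -> period 4, Databases -> period 3, Networks -> period 2 | Networks=period 3, Databases=period 2, Calculus=period 1, Compilers=period 4 | Calculus -> period 2; Databases -> period 1; Networks -> period 3; Compilers -> period 4.

3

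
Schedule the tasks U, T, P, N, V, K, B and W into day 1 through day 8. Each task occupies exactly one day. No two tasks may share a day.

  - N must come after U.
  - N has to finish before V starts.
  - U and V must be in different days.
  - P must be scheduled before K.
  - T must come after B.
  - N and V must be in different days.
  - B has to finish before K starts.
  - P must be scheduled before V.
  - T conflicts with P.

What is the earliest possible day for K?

day 3

Precedence pushes K to at least day 2.
K at day 3 is achievable: N -> day 5; B -> day 2; U -> day 4; K -> day 3; W -> day 8; V -> day 6; P -> day 1; T -> day 7.
Nothing earlier works — the conflict and capacity constraints rule out every day before day 3.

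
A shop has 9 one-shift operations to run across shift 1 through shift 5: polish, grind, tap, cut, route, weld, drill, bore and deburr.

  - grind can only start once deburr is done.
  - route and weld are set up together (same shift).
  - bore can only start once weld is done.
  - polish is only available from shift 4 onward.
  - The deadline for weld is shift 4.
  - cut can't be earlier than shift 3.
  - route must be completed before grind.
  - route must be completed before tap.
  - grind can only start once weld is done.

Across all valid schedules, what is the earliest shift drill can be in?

drill at shift 1 is achievable: grind=shift 2; route=shift 1; cut=shift 3; polish=shift 4; bore=shift 2; drill=shift 1; weld=shift 1; tap=shift 2; deburr=shift 1.

shift 1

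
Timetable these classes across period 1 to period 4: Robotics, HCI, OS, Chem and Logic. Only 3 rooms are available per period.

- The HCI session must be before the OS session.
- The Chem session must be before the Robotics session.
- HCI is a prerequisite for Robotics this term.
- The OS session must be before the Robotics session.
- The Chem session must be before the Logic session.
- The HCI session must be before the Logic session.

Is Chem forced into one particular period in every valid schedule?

Chem can be period 1 (e.g. HCI=period 1, Chem=period 1, Robotics=period 3, Logic=period 2, OS=period 2) or period 2 (e.g. Logic -> period 3; OS -> period 2; HCI -> period 1; Robotics -> period 3; Chem -> period 2).

No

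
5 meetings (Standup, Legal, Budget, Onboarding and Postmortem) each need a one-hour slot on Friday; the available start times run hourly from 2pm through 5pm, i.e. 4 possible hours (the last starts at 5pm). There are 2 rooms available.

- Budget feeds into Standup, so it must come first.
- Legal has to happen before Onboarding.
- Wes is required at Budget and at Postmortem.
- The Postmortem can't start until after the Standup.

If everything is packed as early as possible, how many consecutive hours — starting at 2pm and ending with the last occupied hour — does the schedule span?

3

The precedence chain requires at least 3 distinct hours.
With at most 2 per hour and 5 meetings, at least 3 hours are needed.
3 works (last occupied hour: 4pm): for example Standup in 3pm, Onboarding in 3pm, Budget in 2pm, Legal in 2pm, Postmortem in 4pm.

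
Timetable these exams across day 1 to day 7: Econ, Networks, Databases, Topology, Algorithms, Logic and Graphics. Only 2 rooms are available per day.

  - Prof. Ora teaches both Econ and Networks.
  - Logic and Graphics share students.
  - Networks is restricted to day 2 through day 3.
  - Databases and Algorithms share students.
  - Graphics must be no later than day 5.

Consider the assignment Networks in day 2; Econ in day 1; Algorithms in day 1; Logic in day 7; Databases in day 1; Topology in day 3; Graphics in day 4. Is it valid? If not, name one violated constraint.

No. Only 2 rooms are available per day is not satisfied.

Databases and Algorithms share students — violated.
Networks is restricted to day 2 through day 3 — holds.
Graphics must be no later than day 5 — holds.
Prof. Ora teaches both Econ and Networks — holds.
Logic and Graphics share students — holds.
Only 2 rooms are available per day — violated.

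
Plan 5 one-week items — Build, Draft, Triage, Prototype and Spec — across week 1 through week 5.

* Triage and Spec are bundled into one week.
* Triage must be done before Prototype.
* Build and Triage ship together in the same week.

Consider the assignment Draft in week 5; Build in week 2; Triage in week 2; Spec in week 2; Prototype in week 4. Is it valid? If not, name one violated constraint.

Yes

Triage and Spec are bundled into one week — holds.
Triage must be done before Prototype — holds.
Build and Triage ship together in the same week — holds.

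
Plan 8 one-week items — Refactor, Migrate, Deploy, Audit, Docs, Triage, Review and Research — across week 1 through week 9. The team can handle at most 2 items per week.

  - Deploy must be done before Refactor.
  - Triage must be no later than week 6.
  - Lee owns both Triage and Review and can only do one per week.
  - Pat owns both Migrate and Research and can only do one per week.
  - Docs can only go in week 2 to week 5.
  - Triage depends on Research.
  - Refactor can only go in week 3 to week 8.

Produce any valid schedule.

Migrate in week 3, Review in week 4, Refactor in week 3, Deploy in week 1, Docs in week 2, Audit in week 4, Triage in week 2, Research in week 1

Checking: Research(week 1) before Triage(week 2); Deploy(week 1) before Refactor(week 3); Migrate(week 3) != Research(week 1); Triage(week 2) != Review(week 4); Refactor=week 3 in [week 3,week 8]; Triage=week 2 in [week 1,week 6]; Docs=week 2 in [week 2,week 5]; max 2 per week (cap 2).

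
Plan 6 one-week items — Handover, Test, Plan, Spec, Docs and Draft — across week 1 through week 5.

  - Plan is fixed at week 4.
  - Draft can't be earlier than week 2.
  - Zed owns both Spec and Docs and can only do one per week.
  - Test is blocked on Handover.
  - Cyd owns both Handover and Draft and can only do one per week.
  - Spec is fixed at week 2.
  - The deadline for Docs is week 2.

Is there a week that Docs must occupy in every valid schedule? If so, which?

week 1

Docs's window is week 1–week 2.
Spec is fixed at week 2, and Docs can't share a week with Spec.
So Docs must be week 1.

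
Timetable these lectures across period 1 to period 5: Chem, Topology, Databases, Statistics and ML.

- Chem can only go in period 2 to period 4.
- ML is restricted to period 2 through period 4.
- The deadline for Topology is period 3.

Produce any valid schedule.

Databases=period 1; Statistics=period 1; Topology=period 1; ML=period 2; Chem=period 2

Checking: Topology=period 1 in [period 1,period 3]; ML=period 2 in [period 2,period 4]; Chem=period 2 in [period 2,period 4].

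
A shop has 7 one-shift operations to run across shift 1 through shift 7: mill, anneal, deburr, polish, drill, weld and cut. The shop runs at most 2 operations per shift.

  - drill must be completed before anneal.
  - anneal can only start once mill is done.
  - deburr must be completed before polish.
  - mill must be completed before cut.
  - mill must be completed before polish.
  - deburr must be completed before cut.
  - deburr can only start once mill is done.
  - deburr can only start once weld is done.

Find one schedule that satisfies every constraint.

deburr -> shift 2; cut -> shift 4; mill -> shift 1; anneal -> shift 3; polish -> shift 3; drill -> shift 2; weld -> shift 1

Checking: deburr(shift 2) before polish(shift 3); mill(shift 1) before deburr(shift 2); drill(shift 2) before anneal(shift 3); mill(shift 1) before cut(shift 4); mill(shift 1) before anneal(shift 3); mill(shift 1) before polish(shift 3); deburr(shift 2) before cut(shift 4); weld(shift 1) before deburr(shift 2); max 2 per shift (cap 2).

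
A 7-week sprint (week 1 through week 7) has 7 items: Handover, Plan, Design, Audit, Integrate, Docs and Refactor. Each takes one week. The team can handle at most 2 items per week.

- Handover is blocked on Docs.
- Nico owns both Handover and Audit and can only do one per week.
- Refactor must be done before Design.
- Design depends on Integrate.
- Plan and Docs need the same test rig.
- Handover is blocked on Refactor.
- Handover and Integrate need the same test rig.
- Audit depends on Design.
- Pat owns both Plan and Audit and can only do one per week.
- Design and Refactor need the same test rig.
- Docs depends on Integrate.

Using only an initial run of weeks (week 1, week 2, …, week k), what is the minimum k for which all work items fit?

4

The precedence chain requires at least 3 distinct weeks.
With at most 2 per week and 7 work items, at least 4 weeks are needed.
4 works (last occupied week: week 4): for example Handover=week 3, Docs=week 2, Integrate=week 1, Plan=week 3, Audit=week 4, Design=week 2, Refactor=week 1.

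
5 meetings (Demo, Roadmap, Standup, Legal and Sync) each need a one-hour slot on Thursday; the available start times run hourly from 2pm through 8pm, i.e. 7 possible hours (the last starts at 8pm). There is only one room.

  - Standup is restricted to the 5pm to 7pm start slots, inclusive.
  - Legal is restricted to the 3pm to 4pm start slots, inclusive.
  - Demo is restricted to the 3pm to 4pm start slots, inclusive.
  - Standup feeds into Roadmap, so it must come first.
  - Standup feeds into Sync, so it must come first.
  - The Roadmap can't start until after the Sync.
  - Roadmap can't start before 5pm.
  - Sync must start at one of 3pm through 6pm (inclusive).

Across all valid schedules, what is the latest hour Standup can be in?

Standup is available from 5pm; Standup's own window allows nothing later than 7pm; downstream work caps Standup at 5pm.
Standup at 5pm is achievable: Legal in 4pm, Demo in 3pm, Standup in 5pm, Roadmap in 7pm, Sync in 6pm.

5pm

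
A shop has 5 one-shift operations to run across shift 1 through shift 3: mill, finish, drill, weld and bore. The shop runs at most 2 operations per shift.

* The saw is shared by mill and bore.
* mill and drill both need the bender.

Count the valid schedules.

54

Splitting on mill: it can be shift 1 (18), shift 2 (18), shift 3 (18). Listing each branch's schedules as (finish, drill, weld, bore) by shift number:
mill=shift 1: (1,2,2,3) (1,2,3,2) (1,2,3,3) (1,3,2,2) (1,3,2,3) (1,3,3,2) (2,2,1,3) (2,2,3,3) (2,3,1,2) (2,3,1,3) (2,3,2,3) (2,3,3,2) (3,2,1,2) (3,2,1,3) (3,2,2,3) (3,2,3,2) (3,3,1,2) (3,3,2,2) — 18.
mill=shift 2: (1,1,2,3) (1,1,3,3) (1,3,1,3) (1,3,2,1) (1,3,2,3) (1,3,3,1) (2,1,1,3) (2,1,3,1) (2,1,3,3) (2,3,1,1) (2,3,1,3) (2,3,3,1) (3,1,1,3) (3,1,2,1) (3,1,2,3) (3,1,3,1) (3,3,1,1) (3,3,2,1) — 18.
mill=shift 3: (1,1,2,2) (1,1,3,2) (1,2,1,2) (1,2,2,1) (1,2,3,1) (1,2,3,2) (2,1,1,2) (2,1,2,1) (2,1,3,1) (2,1,3,2) (2,2,1,1) (2,2,3,1) (3,1,1,2) (3,1,2,1) (3,1,2,2) (3,2,1,1) (3,2,1,2) (3,2,2,1) — 18.
Summing: 18 + 18 + 18 = 54.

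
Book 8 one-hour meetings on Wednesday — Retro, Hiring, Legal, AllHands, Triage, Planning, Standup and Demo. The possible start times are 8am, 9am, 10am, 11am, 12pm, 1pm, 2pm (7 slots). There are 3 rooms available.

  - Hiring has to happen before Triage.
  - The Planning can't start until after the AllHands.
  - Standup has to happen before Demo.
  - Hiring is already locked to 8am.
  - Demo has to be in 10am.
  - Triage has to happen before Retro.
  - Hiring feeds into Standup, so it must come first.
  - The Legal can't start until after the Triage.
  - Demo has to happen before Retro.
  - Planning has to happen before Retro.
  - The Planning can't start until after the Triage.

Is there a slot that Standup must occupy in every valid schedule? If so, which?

9am

Hiring is fixed at 8am and must come before Standup, so Standup is at least 9am.
Demo is fixed at 10am and must come after Standup, so Standup is at most 9am.
So Standup must be 9am.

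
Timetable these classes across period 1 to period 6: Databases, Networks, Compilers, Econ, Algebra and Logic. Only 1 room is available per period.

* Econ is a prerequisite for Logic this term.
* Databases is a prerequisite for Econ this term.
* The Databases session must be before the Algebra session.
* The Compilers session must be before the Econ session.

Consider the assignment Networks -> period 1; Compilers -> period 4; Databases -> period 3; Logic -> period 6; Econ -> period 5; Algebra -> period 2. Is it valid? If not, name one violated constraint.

No. The Databases session must be before the Algebra session is not satisfied.

The Compilers session must be before the Econ session — holds.
Databases is a prerequisite for Econ this term — holds.
Econ is a prerequisite for Logic this term — holds.
Only 1 room is available per period — holds.
The Databases session must be before the Algebra session — violated.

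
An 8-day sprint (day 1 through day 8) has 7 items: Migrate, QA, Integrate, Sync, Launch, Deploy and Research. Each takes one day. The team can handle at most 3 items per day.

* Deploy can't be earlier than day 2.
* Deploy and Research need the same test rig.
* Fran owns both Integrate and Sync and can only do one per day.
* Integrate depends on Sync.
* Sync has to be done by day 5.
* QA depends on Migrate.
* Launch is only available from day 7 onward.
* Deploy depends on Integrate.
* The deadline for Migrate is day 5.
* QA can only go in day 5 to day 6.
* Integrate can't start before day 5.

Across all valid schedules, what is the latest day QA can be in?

day 6

QA is available from day 5; QA's own window allows nothing later than day 6.
QA at day 6 is achievable: Deploy -> day 6, Launch -> day 7, Research -> day 1, QA -> day 6, Sync -> day 1, Migrate -> day 1, Integrate -> day 5.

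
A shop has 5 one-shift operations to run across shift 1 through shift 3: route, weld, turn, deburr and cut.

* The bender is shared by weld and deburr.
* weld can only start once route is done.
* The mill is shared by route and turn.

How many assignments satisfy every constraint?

Splitting on route: it can be shift 1 (24), shift 2 (12). Listing each branch's schedules as (weld, turn, deburr, cut) by shift number:
route=shift 1: (2,2,1,1) (2,2,1,2) (2,2,1,3) (2,2,3,1) (2,2,3,2) (2,2,3,3) (2,3,1,1) (2,3,1,2) (2,3,1,3) (2,3,3,1) (2,3,3,2) (2,3,3,3) (3,2,1,1) (3,2,1,2) (3,2,1,3) (3,2,2,1) (3,2,2,2) (3,2,2,3) (3,3,1,1) (3,3,1,2) (3,3,1,3) (3,3,2,1) (3,3,2,2) (3,3,2,3) — 24.
route=shift 2: (3,1,1,1) (3,1,1,2) (3,1,1,3) (3,1,2,1) (3,1,2,2) (3,1,2,3) (3,3,1,1) (3,3,1,2) (3,3,1,3) (3,3,2,1) (3,3,2,2) (3,3,2,3) — 12.
Summing: 24 + 12 = 36.

36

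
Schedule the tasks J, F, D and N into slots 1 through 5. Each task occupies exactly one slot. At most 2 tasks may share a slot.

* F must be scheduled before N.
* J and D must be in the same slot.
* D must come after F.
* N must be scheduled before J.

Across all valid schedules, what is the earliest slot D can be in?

D must be in the same slot as J, which can't be before 3, so D is at least 3.
D at 3 is achievable: N=2; F=1; D=3; J=3.

3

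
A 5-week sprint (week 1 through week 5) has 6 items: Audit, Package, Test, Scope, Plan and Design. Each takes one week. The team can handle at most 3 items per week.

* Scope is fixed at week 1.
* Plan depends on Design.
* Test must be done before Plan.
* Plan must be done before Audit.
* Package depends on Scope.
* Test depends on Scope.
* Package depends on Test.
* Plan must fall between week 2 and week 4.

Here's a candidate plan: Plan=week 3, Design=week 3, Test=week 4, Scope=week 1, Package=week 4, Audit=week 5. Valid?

Plan must be done before Audit — holds.
Package depends on Scope — holds.
Plan depends on Design — violated.
Plan must fall between week 2 and week 4 — holds.
Test must be done before Plan — violated.
Scope is fixed at week 1 — holds.
Package depends on Test — violated.
Test depends on Scope — holds.
The team can handle at most 3 items per week — holds.

No. Test must be done before Plan is not satisfied.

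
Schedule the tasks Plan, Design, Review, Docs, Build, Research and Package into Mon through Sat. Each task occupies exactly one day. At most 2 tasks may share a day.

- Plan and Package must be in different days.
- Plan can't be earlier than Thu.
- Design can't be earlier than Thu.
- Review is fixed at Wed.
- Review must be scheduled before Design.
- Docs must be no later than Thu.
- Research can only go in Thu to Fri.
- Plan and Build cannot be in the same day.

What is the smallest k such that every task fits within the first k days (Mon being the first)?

5 days

The precedence chain requires at least 2 distinct days.
With at most 2 per day and 7 tasks, at least 4 days are needed.
Plan can't be placed before Thu — that is day 4 counting from Mon — so the schedule must run through at least 4 days.
Could 4 days be enough, i.e. nothing placed later than Thu? No: Plan's window within 4 days is {Thu}; Design's window within 4 days is {Thu}; Research's window within 4 days is {Thu}; that puts Plan, Design and Research all in Thu — more than 2 per day.
So 4 days is not enough.
5 works (last occupied day: Fri): for example Build -> Mon, Research -> Fri, Docs -> Mon, Plan -> Thu, Review -> Wed, Design -> Thu, Package -> Tue.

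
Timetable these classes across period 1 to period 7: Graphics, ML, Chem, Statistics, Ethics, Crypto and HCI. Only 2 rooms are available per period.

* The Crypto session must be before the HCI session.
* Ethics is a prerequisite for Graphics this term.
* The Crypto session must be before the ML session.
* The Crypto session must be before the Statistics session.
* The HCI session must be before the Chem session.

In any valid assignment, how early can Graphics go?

period 2

Precedence pushes Graphics to at least period 2.
Graphics at period 2 is achievable: Graphics=period 2, HCI=period 2, Crypto=period 1, Ethics=period 1, ML=period 3, Statistics=period 4, Chem=period 3.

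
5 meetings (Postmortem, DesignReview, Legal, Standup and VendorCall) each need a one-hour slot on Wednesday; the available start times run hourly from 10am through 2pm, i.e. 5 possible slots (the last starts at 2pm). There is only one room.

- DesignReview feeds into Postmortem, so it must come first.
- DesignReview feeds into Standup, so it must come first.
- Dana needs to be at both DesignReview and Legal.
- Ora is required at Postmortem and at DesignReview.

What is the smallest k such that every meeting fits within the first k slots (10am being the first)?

The precedence chain requires at least 2 distinct slots.
With at most 1 per slot and 5 meetings, at least 5 slots are needed.
5 works (last occupied slot: 2pm): for example Postmortem in 11am; DesignReview in 10am; Legal in 1pm; Standup in 12pm; VendorCall in 2pm.

5 slots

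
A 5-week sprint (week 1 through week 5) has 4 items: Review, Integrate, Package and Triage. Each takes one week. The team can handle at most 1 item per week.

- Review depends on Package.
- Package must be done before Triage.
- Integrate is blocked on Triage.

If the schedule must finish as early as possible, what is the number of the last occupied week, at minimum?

The precedence chain requires at least 3 distinct weeks.
With at most 1 per week and 4 work items, at least 4 weeks are needed.
4 works (last occupied week: week 4): for example Package -> week 1, Review -> week 3, Integrate -> week 4, Triage -> week 2.

4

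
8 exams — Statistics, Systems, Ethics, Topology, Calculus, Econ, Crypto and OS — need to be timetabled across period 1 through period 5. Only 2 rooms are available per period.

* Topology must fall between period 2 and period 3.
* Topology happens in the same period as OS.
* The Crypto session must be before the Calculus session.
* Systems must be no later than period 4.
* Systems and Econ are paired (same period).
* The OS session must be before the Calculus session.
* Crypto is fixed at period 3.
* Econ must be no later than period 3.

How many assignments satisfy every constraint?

Splitting on Statistics: it can be period 3 (4), period 4 (5), period 5 (5). Listing each branch's schedules as (Systems, Ethics, Topology, Calculus, Econ, Crypto, OS) by period number:
Statistics=period 3: (1,4,2,4,1,3,2) (1,4,2,5,1,3,2) (1,5,2,4,1,3,2) (1,5,2,5,1,3,2) — 4.
Statistics=period 4: (1,3,2,4,1,3,2) (1,3,2,5,1,3,2) (1,4,2,5,1,3,2) (1,5,2,4,1,3,2) (1,5,2,5,1,3,2) — 5.
Statistics=period 5: (1,3,2,4,1,3,2) (1,3,2,5,1,3,2) (1,4,2,4,1,3,2) (1,4,2,5,1,3,2) (1,5,2,4,1,3,2) — 5.
Summing: 4 + 5 + 5 = 14.

14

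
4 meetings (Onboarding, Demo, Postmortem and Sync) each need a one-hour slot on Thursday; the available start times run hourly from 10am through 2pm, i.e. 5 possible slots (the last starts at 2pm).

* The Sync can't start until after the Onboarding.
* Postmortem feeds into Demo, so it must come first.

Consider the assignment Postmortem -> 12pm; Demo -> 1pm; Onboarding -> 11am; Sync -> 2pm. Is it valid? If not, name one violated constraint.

Yes

Postmortem feeds into Demo, so it must come first — holds.
The Sync can't start until after the Onboarding — holds.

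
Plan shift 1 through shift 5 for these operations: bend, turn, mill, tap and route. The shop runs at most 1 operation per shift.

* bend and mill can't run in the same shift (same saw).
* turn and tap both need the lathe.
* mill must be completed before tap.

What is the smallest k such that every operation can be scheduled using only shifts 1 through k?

The precedence chain requires at least 2 distinct shifts.
With at most 1 per shift and 5 operations, at least 5 shifts are needed.
5 works (last occupied shift: shift 5): for example turn=shift 4; bend=shift 3; mill=shift 1; route=shift 5; tap=shift 2.

5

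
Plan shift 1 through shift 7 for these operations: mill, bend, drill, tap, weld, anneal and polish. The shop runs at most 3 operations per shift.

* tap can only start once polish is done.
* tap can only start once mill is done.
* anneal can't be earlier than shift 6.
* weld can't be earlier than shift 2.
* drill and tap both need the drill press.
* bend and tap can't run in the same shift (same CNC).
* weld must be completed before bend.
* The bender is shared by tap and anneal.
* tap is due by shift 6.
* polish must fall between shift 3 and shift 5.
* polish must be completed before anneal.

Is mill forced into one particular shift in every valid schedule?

mill can be shift 1 (e.g. anneal in shift 6; mill in shift 1; polish in shift 3; bend in shift 3; weld in shift 2; tap in shift 4; drill in shift 1) or shift 2 (e.g. polish in shift 3, weld in shift 2, drill in shift 1, tap in shift 4, bend in shift 3, mill in shift 2, anneal in shift 6).

No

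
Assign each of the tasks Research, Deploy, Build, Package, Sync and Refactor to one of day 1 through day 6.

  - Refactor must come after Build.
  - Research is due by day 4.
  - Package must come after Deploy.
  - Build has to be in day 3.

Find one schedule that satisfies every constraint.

Package -> day 2; Research -> day 1; Build -> day 3; Refactor -> day 4; Deploy -> day 1; Sync -> day 1

Checking: Deploy(day 1) before Package(day 2); Build(day 3) before Refactor(day 4); Research=day 1 in [day 1,day 4]; Build=day 3 in [day 3,day 3].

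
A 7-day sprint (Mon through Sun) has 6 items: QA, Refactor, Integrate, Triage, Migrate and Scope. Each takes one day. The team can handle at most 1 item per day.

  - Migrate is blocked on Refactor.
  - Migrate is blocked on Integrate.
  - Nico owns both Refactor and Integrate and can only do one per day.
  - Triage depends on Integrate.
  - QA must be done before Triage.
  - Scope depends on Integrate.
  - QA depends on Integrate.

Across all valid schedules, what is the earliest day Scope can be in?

Precedence pushes Scope to at least Tue.
Scope at Tue is achievable: Integrate -> Mon; QA -> Wed; Scope -> Tue; Migrate -> Sat; Refactor -> Fri; Triage -> Thu.

Tue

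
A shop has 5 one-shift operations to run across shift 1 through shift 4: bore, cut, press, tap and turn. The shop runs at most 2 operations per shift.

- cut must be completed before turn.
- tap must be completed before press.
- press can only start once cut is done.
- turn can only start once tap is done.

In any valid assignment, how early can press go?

shift 2

Precedence pushes press to at least shift 2.
press at shift 2 is achievable: tap=shift 1; press=shift 2; bore=shift 3; turn=shift 2; cut=shift 1.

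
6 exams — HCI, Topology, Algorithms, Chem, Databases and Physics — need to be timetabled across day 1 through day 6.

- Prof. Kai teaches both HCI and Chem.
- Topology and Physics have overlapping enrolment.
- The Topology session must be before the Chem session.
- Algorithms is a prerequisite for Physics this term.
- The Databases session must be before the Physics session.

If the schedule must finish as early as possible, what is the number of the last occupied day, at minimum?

2

The precedence chain requires at least 2 distinct days.
2 works (last occupied day: day 2): for example Algorithms in day 1, HCI in day 1, Topology in day 1, Physics in day 2, Databases in day 1, Chem in day 2.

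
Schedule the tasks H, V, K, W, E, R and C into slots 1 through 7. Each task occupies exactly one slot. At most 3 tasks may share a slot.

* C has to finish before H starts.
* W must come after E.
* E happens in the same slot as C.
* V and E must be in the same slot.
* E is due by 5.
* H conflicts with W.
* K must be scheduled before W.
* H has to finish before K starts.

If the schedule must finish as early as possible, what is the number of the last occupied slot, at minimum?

The precedence chain requires at least 4 distinct slots.
With at most 3 per slot and 7 tasks, at least 3 slots are needed.
4 works (last occupied slot: 4): for example V -> 1, H -> 2, W -> 4, K -> 3, C -> 1, E -> 1, R -> 2.

slot 4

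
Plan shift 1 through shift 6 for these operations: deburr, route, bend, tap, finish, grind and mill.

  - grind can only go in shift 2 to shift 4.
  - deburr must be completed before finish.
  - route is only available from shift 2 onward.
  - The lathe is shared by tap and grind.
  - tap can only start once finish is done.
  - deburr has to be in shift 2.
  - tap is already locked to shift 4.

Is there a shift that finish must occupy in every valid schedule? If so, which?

deburr is fixed at shift 2 and must come before finish, so finish is at least shift 3.
tap is fixed at shift 4 and must come after finish, so finish is at most shift 3.
So finish must be shift 3.

shift 3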